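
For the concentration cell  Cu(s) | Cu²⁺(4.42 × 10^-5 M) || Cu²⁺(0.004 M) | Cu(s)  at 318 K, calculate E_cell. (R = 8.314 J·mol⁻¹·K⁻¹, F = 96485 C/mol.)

Both half-cells are Cu²⁺/Cu, so E°_cell = 0. The concentrated side is the cathode; the cell reaction moves Cu²⁺ from high to low concentration with n = 2.
Q = [Cu²⁺]_dilute/[Cu²⁺]_conc = 4.42 × 10^-5/0.004 = 0.0110.
E = 0 − (RT/nF) ln Q = −((8.314×318)/(2×96485))(-4.505) = 0.0617 V.

0.062 V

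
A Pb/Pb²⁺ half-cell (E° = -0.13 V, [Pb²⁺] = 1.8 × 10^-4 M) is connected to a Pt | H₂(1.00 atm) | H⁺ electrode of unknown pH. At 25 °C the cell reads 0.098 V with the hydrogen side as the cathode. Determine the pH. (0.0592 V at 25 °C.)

pH = 2.41

E°_cell = 0.13 V and n = 2.
log Q = n(E° − E)/0.0592 = 2×(0.13 − 0.098)/0.0592 = 1.081.
With Q = [Pb²⁺]·P(H₂) / [H⁺]^2, solving for [H⁺] gives log[H⁺] = -2.413, so pH = 2.41.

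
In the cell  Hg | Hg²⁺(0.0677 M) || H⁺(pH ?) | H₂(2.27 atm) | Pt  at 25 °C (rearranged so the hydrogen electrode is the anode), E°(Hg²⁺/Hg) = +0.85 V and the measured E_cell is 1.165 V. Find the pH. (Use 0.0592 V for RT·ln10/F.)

E°_cell = 0.85 V and n = 2.
log Q = n(E° − E)/0.0592 = 2×(0.85 − 1.165)/0.0592 = -10.642.
With Q = [H⁺]^2 / ([Hg²⁺]·P(H₂)), solving for [H⁺] gives log[H⁺] = -5.728, so pH = 5.73.

pH = 5.73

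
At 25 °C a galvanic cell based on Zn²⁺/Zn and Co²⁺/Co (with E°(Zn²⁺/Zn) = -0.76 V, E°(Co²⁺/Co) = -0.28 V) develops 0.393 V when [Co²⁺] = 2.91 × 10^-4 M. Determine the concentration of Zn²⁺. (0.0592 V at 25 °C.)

From the Nernst equation, log Q = n(E° − E)/0.0592 = 2(0.48 − 0.393)/0.0592 = 2.939, so Q = 869.
With Q = [Zn²⁺]/[Co²⁺] and the known concentrations, [Zn²⁺] in the numerator gives [Zn²⁺] = 0.25 M.

0.25 M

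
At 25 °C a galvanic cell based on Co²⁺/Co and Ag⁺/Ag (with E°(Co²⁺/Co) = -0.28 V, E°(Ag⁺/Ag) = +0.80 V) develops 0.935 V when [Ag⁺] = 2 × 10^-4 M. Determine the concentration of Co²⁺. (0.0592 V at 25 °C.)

0.0032 M

From the Nernst equation, log Q = n(E° − E)/0.0592 = 2(1.08 − 0.935)/0.0592 = 4.899, so Q = 7.92 × 10^4.
With Q = [Co²⁺]/[Ag⁺]^2 and the known concentrations, [Co²⁺] in the numerator gives [Co²⁺] = 0.0032 M.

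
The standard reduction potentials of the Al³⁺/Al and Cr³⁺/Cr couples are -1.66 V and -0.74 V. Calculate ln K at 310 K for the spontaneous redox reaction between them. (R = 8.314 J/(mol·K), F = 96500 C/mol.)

E°_cell = -0.74 − (-1.66) = 0.92 V, with n = 3 electrons transferred.
At equilibrium E = 0, so the Nernst equation gives ln K = nFE°/RT = (3)(96500)(0.92)/((8.314)(310)) = 103.34.

ln K = 103.3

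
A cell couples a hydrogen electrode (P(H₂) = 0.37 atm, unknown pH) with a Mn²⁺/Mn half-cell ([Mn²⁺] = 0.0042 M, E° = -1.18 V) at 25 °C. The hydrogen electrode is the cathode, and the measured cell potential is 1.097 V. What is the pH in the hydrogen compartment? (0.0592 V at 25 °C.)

pH = 2.81

E°_cell = 1.18 V and n = 2.
log Q = n(E° − E)/0.0592 = 2×(1.18 − 1.097)/0.0592 = 2.804.
With Q = [Mn²⁺]·P(H₂) / [H⁺]^2, solving for [H⁺] gives log[H⁺] = -2.806, so pH = 2.81.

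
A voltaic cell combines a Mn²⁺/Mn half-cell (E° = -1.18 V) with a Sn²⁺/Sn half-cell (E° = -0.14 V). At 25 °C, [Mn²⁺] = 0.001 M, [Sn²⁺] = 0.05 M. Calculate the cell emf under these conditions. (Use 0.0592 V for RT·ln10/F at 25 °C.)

1.09 V

The Sn²⁺/Sn couple has the higher reduction potential and acts as the cathode, so E°_cell = -0.14 − (-1.18) = 1.04 V.
Balancing electrons gives n = 2; the reaction quotient is Q = [Mn²⁺]/[Sn²⁺] = 0.0200.
At 25 °C, E = E° − (0.0592/n) log Q = 1.04 − (0.0592/2)(-1.699) = 1.040 + 0.050 = 1.090 V.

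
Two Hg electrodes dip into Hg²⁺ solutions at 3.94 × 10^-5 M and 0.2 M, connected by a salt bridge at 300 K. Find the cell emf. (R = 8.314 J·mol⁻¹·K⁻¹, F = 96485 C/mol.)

0.11 V

Both half-cells are Hg²⁺/Hg, so E°_cell = 0. The concentrated side is the cathode; the cell reaction moves Hg²⁺ from high to low concentration with n = 2.
Q = [Hg²⁺]_dilute/[Hg²⁺]_conc = 3.94 × 10^-5/0.2 = 1.97 × 10^-4.
E = 0 − (RT/nF) ln Q = −((8.314×300)/(2×96485))(-8.532) = 0.1103 V.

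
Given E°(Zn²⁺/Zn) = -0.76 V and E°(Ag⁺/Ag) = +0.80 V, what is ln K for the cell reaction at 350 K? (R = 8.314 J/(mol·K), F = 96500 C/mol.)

ln K = 103.5

E°_cell = +0.80 − (-0.76) = 1.56 V, with n = 2 electrons transferred.
At equilibrium E = 0, so the Nernst equation gives ln K = nFE°/RT = (2)(96500)(1.56)/((8.314)(350)) = 103.47.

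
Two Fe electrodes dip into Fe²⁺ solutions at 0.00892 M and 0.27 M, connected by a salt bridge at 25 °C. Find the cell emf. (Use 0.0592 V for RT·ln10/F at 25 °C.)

Both half-cells are Fe²⁺/Fe, so E°_cell = 0. The concentrated side is the cathode; the cell reaction moves Fe²⁺ from high to low concentration with n = 2.
Q = [Fe²⁺]_dilute/[Fe²⁺]_conc = 0.00892/0.27 = 0.0330.
E = 0 − (0.0592/2) log Q = −(0.0592/2)(-1.481) = 0.0438 V.

0.044 V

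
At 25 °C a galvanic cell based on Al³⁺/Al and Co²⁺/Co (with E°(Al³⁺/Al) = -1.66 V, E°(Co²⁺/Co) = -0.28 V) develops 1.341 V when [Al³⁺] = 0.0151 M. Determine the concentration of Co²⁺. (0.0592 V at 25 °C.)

0.0029 M

From the Nernst equation, log Q = n(E° − E)/0.0592 = 6(1.38 − 1.341)/0.0592 = 3.953, so Q = 8970.
With Q = [Al³⁺]^2/[Co²⁺]^3 and the known concentrations, [Co²⁺]^3 in the denominator gives [Co²⁺] = 0.0029 M.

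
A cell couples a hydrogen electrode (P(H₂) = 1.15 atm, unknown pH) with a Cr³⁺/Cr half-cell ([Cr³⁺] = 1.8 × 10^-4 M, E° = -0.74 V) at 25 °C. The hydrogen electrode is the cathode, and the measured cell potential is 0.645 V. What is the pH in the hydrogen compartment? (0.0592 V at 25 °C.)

E°_cell = 0.74 V and n = 6.
log Q = n(E° − E)/0.0592 = 6×(0.74 − 0.645)/0.0592 = 9.628.
With Q = [Cr³⁺]^2·P(H₂)^3 / [H⁺]^6, solving for [H⁺] gives log[H⁺] = -2.823, so pH = 2.82.

pH = 2.82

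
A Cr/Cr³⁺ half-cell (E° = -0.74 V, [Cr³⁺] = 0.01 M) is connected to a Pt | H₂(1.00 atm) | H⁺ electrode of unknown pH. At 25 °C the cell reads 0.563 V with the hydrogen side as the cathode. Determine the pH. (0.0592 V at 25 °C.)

E°_cell = 0.74 V and n = 6.
log Q = n(E° − E)/0.0592 = 6×(0.74 − 0.563)/0.0592 = 17.939.
With Q = [Cr³⁺]^2·P(H₂)^3 / [H⁺]^6, solving for [H⁺] gives log[H⁺] = -3.657, so pH = 3.66.

pH = 3.66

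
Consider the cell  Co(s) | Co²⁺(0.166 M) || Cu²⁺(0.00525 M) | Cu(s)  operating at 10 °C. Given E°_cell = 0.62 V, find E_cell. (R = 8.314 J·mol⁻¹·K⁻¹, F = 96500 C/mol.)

Balancing electrons gives n = 2; the reaction quotient is Q = [Co²⁺]/[Cu²⁺] = 31.6.
E = E° − (RT/nF) ln Q = 0.62 − (8.314×283)/(2×96500) × (3.454) = 0.620 − 0.042 = 0.578 V.

0.578 V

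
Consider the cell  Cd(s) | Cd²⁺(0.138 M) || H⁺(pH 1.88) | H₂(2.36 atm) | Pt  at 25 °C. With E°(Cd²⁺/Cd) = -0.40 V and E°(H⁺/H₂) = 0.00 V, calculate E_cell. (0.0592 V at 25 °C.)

The hydrogen couple is the cathode, so E°_cell = 0.40 V; n = 2.
[H⁺] = 10^(−1.88) = 0.013 M, and Q = [Cd²⁺]·P(H₂) / [H⁺]^2 = 1870.
E = E° − (0.0592/2) log Q = 0.40 − (0.0592/2)(3.273) = 0.303 V.

0.30 V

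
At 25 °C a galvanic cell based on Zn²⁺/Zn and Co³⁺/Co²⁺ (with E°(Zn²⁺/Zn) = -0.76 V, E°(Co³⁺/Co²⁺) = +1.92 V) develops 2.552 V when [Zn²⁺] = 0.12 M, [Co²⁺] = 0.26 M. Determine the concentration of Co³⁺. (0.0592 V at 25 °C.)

From the Nernst equation, log Q = n(E° − E)/0.0592 = 2(2.68 − 2.552)/0.0592 = 4.324, so Q = 2.11 × 10^4.
With Q = [Zn²⁺]·[Co²⁺]^2/[Co³⁺]^2 and the known concentrations, [Co³⁺]^2 in the denominator gives [Co³⁺] = 6.2 × 10^-4 M.

6.2 × 10^-4 M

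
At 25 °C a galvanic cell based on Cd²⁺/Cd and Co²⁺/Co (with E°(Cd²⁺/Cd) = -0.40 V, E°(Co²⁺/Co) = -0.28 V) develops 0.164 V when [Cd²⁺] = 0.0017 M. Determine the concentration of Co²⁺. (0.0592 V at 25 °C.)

From the Nernst equation, log Q = n(E° − E)/0.0592 = 2(0.12 − 0.164)/0.0592 = -1.486, so Q = 0.0326.
With Q = [Cd²⁺]/[Co²⁺] and the known concentrations, [Co²⁺] in the denominator gives [Co²⁺] = 0.052 M.

0.052 M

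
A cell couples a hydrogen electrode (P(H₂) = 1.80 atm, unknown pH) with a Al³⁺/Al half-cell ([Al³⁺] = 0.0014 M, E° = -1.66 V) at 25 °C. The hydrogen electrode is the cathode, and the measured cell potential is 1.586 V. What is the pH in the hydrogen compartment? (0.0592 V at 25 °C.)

E°_cell = 1.66 V and n = 6.
log Q = n(E° − E)/0.0592 = 6×(1.66 − 1.586)/0.0592 = 7.500.
With Q = [Al³⁺]^2·P(H₂)^3 / [H⁺]^6, solving for [H⁺] gives log[H⁺] = -2.074, so pH = 2.07.

pH = 2.07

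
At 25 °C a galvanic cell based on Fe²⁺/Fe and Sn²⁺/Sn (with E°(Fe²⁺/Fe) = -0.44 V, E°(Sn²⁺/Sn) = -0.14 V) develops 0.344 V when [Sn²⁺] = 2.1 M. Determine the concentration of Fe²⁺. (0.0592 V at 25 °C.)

0.069 M

From the Nernst equation, log Q = n(E° − E)/0.0592 = 2(0.30 − 0.344)/0.0592 = -1.486, so Q = 0.0326.
With Q = [Fe²⁺]/[Sn²⁺] and the known concentrations, [Fe²⁺] in the numerator gives [Fe²⁺] = 0.069 M.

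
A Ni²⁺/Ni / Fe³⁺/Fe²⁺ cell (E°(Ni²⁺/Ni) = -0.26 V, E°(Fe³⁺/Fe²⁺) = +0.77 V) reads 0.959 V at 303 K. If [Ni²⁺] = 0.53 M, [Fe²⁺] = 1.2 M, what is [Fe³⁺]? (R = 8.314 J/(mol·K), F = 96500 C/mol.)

From the Nernst equation, ln Q = nF(E° − E)/RT = 2×96500×(1.03 − 0.959)/(8.314×303) = 5.440, so Q = 230.
With Q = [Ni²⁺]·[Fe²⁺]^2/[Fe³⁺]^2 and the known concentrations, [Fe³⁺]^2 in the denominator gives [Fe³⁺] = 0.058 M.

0.058 M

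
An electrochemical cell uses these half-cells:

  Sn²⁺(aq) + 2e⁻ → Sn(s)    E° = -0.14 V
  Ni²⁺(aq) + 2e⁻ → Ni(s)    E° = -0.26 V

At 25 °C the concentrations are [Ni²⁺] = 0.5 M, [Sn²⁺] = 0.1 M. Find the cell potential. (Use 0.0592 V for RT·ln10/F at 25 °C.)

The Sn²⁺/Sn couple has the higher reduction potential and acts as the cathode, so E°_cell = -0.14 − (-0.26) = 0.12 V.
Balancing electrons gives n = 2; the reaction quotient is Q = [Ni²⁺]/[Sn²⁺] = 5.00.
At 25 °C, E = E° − (0.0592/n) log Q = 0.12 − (0.0592/2)(0.699) = 0.120 − 0.021 = 0.099 V.

0.099 V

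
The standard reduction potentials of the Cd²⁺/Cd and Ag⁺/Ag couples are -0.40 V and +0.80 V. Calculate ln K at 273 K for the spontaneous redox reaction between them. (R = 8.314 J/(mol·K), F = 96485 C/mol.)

ln K = 102.0

E°_cell = +0.80 − (-0.40) = 1.20 V, with n = 2 electrons transferred.
At equilibrium E = 0, so the Nernst equation gives ln K = nFE°/RT = (2)(96485)(1.20)/((8.314)(273)) = 102.02.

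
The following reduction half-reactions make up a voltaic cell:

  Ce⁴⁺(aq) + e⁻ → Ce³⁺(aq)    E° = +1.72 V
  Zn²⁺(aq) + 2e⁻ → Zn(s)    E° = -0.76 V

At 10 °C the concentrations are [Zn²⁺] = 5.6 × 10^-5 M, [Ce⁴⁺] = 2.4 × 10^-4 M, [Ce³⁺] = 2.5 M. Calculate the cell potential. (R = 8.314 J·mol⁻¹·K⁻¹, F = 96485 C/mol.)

The Ce⁴⁺/Ce³⁺ couple has the higher reduction potential and acts as the cathode, so E°_cell = +1.72 − (-0.76) = 2.48 V.
Balancing electrons gives n = 2; the reaction quotient is Q = [Zn²⁺]·[Ce³⁺]^2/[Ce⁴⁺]^2 = 6080.
E = E° − (RT/nF) ln Q = 2.48 − (8.314×283)/(2×96485) × (8.712) = 2.480 − 0.106 = 2.374 V.

2.37 V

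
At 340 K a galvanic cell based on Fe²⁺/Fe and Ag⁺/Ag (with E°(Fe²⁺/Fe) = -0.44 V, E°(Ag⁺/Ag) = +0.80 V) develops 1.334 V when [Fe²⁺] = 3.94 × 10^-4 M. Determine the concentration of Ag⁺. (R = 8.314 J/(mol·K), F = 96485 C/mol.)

From the Nernst equation, ln Q = nF(E° − E)/RT = 2×96485×(1.24 − 1.334)/(8.314×340) = -6.417, so Q = 0.00163.
With Q = [Fe²⁺]/[Ag⁺]^2 and the known concentrations, [Ag⁺]^2 in the denominator gives [Ag⁺] = 0.49 M.

0.49 M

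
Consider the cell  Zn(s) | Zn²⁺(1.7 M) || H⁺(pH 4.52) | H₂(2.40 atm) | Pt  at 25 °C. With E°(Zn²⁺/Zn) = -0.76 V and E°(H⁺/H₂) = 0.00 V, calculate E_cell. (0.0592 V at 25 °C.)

The hydrogen couple is the cathode, so E°_cell = 0.76 V; n = 2.
[H⁺] = 10^(−4.52) = 3 × 10^-5 M, and Q = [Zn²⁺]·P(H₂) / [H⁺]^2 = 4.47 × 10^9.
E = E° − (0.0592/2) log Q = 0.76 − (0.0592/2)(9.651) = 0.474 V.

0.47 V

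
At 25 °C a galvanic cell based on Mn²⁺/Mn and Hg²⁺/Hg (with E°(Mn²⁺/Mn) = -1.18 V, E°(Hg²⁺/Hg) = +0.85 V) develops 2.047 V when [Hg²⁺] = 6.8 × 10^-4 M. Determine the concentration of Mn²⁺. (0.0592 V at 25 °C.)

From the Nernst equation, log Q = n(E° − E)/0.0592 = 2(2.03 − 2.047)/0.0592 = -0.574, so Q = 0.266.
With Q = [Mn²⁺]/[Hg²⁺] and the known concentrations, [Mn²⁺] in the numerator gives [Mn²⁺] = 1.8 × 10^-4 M.

1.8 × 10^-4 M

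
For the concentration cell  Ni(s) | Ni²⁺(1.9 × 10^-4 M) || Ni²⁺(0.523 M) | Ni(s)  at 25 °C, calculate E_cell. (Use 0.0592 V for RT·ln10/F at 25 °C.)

0.10 V

Both half-cells are Ni²⁺/Ni, so E°_cell = 0. The concentrated side is the cathode; the cell reaction moves Ni²⁺ from high to low concentration with n = 2.
Q = [Ni²⁺]_dilute/[Ni²⁺]_conc = 1.9 × 10^-4/0.523 = 3.63 × 10^-4.
E = 0 − (0.0592/2) log Q = −(0.0592/2)(-3.440) = 0.1018 V.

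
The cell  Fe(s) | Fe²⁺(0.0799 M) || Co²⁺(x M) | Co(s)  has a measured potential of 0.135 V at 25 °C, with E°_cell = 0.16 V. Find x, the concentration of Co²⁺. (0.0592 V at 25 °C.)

0.011 M

From the Nernst equation, log Q = n(E° − E)/0.0592 = 2(0.16 − 0.135)/0.0592 = 0.845, so Q = 6.99.
With Q = [Fe²⁺]/[Co²⁺] and the known concentrations, [Co²⁺] in the denominator gives [Co²⁺] = 0.011 M.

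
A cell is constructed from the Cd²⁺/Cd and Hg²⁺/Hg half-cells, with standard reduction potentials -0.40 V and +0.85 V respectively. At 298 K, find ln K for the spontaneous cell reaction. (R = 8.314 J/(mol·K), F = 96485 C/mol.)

ln K = 97.4

E°_cell = +0.85 − (-0.40) = 1.25 V, with n = 2 electrons transferred.
At equilibrium E = 0, so the Nernst equation gives ln K = nFE°/RT = (2)(96485)(1.25)/((8.314)(298)) = 97.36.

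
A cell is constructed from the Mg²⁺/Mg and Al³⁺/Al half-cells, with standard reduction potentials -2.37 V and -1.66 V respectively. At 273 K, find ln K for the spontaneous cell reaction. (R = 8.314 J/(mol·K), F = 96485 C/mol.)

ln K = 181.1

E°_cell = -1.66 − (-2.37) = 0.71 V, with n = 6 electrons transferred.
At equilibrium E = 0, so the Nernst equation gives ln K = nFE°/RT = (6)(96485)(0.71)/((8.314)(273)) = 181.09.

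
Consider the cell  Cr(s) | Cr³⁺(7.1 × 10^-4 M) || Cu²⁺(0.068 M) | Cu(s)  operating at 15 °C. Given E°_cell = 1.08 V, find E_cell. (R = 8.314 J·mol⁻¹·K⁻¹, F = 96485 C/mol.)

Balancing electrons gives n = 6; the reaction quotient is Q = [Cr³⁺]^2/[Cu²⁺]^3 = 0.00160.
E = E° − (RT/nF) ln Q = 1.08 − (8.314×288)/(6×96485) × (-6.436) = 1.080 + 0.027 = 1.107 V.

1.11 V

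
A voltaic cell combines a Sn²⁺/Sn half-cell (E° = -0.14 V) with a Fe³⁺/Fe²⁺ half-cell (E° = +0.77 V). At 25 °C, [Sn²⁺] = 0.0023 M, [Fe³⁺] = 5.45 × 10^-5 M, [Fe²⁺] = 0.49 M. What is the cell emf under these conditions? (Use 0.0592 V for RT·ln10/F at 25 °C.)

The Fe³⁺/Fe²⁺ couple has the higher reduction potential and acts as the cathode, so E°_cell = +0.77 − (-0.14) = 0.91 V.
Balancing electrons gives n = 2; the reaction quotient is Q = [Sn²⁺]·[Fe²⁺]^2/[Fe³⁺]^2 = 1.86 × 10^5.
At 25 °C, E = E° − (0.0592/n) log Q = 0.91 − (0.0592/2)(5.269) = 0.910 − 0.156 = 0.754 V.

0.754 V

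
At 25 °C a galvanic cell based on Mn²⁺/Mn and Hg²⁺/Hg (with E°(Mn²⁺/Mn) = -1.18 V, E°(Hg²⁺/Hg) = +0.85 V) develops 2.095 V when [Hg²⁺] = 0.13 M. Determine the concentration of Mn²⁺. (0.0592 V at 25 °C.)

From the Nernst equation, log Q = n(E° − E)/0.0592 = 2(2.03 − 2.095)/0.0592 = -2.196, so Q = 0.00637.
With Q = [Mn²⁺]/[Hg²⁺] and the known concentrations, [Mn²⁺] in the numerator gives [Mn²⁺] = 8.3 × 10^-4 M.

8.3 × 10^-4 M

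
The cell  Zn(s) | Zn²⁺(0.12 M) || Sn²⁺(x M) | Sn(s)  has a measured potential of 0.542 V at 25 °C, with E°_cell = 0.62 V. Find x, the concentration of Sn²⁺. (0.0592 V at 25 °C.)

2.8 × 10^-4 M

From the Nernst equation, log Q = n(E° − E)/0.0592 = 2(0.62 − 0.542)/0.0592 = 2.635, so Q = 432.
With Q = [Zn²⁺]/[Sn²⁺] and the known concentrations, [Sn²⁺] in the denominator gives [Sn²⁺] = 2.8 × 10^-4 M.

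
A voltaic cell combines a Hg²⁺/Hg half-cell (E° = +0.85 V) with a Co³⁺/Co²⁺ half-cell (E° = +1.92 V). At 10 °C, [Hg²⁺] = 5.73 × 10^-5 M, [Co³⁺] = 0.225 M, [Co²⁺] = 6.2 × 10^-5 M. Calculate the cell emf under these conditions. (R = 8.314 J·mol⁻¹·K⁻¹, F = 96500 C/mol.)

1.39 V

The Co³⁺/Co²⁺ couple has the higher reduction potential and acts as the cathode, so E°_cell = +1.92 − (+0.85) = 1.07 V.
Balancing electrons gives n = 2; the reaction quotient is Q = [Hg²⁺]·[Co²⁺]^2/[Co³⁺]^2 = 4.35 × 10^-12.
E = E° − (RT/nF) ln Q = 1.07 − (8.314×283)/(2×96500) × (-26.161) = 1.070 + 0.319 = 1.389 V.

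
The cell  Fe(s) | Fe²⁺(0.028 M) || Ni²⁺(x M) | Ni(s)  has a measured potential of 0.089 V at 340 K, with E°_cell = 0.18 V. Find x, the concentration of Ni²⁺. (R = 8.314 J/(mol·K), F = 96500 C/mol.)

5.6 × 10^-5 M

From the Nernst equation, ln Q = nF(E° − E)/RT = 2×96500×(0.18 − 0.089)/(8.314×340) = 6.213, so Q = 499.
With Q = [Fe²⁺]/[Ni²⁺] and the known concentrations, [Ni²⁺] in the denominator gives [Ni²⁺] = 5.6 × 10^-5 M.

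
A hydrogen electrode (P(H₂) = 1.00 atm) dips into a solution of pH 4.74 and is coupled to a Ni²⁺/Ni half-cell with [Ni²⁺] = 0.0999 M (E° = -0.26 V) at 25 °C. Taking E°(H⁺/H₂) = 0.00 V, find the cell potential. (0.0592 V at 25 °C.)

0.009 V

The hydrogen couple is the cathode, so E°_cell = 0.26 V; n = 2.
[H⁺] = 10^(−4.74) = 1.8 × 10^-5 M, and Q = [Ni²⁺]·P(H₂) / [H⁺]^2 = 3.02 × 10^8.
E = E° − (0.0592/2) log Q = 0.26 − (0.0592/2)(8.480) = 0.009 V.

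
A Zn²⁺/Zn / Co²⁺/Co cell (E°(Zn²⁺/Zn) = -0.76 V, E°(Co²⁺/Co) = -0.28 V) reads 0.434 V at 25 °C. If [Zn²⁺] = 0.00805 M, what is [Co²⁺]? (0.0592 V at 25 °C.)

2.2 × 10^-4 M

From the Nernst equation, log Q = n(E° − E)/0.0592 = 2(0.48 − 0.434)/0.0592 = 1.554, so Q = 35.8.
With Q = [Zn²⁺]/[Co²⁺] and the known concentrations, [Co²⁺] in the denominator gives [Co²⁺] = 2.2 × 10^-4 M.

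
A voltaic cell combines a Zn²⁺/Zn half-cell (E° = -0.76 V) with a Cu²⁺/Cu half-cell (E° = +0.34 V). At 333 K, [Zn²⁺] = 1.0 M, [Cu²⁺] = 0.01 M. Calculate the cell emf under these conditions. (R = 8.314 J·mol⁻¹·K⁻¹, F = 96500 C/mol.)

1.03 V

The Cu²⁺/Cu couple has the higher reduction potential and acts as the cathode, so E°_cell = +0.34 − (-0.76) = 1.10 V.
Balancing electrons gives n = 2; the reaction quotient is Q = [Zn²⁺]/[Cu²⁺] = 100.
E = E° − (RT/nF) ln Q = 1.10 − (8.314×333)/(2×96500) × (4.605) = 1.100 − 0.066 = 1.034 V.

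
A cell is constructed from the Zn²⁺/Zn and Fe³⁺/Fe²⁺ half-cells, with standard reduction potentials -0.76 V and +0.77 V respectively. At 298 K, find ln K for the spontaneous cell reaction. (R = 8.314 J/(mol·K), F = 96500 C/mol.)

E°_cell = +0.77 − (-0.76) = 1.53 V, with n = 2 electrons transferred.
At equilibrium E = 0, so the Nernst equation gives ln K = nFE°/RT = (2)(96500)(1.53)/((8.314)(298)) = 119.19.

ln K = 119.2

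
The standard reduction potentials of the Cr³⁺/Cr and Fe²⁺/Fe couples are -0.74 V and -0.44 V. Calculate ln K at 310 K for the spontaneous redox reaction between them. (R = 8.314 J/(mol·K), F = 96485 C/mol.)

E°_cell = -0.44 − (-0.74) = 0.30 V, with n = 6 electrons transferred.
At equilibrium E = 0, so the Nernst equation gives ln K = nFE°/RT = (6)(96485)(0.30)/((8.314)(310)) = 67.38.

ln K = 67.4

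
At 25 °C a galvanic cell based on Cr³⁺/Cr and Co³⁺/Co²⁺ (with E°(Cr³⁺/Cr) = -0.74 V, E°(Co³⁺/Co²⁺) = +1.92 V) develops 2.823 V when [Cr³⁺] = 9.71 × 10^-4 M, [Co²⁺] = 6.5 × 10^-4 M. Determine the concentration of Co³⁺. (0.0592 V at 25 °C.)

0.036 M

From the Nernst equation, log Q = n(E° − E)/0.0592 = 3(2.66 − 2.823)/0.0592 = -8.260, so Q = 5.49 × 10^-9.
With Q = [Cr³⁺]·[Co²⁺]^3/[Co³⁺]^3 and the known concentrations, [Co³⁺]^3 in the denominator gives [Co³⁺] = 0.036 M.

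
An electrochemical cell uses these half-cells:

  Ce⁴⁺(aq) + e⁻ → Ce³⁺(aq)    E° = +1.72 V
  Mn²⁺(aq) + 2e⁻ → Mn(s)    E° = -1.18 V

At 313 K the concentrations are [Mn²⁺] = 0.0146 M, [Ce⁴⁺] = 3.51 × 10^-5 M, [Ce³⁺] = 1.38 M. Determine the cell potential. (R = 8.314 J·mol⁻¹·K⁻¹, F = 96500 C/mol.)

2.67 V

The Ce⁴⁺/Ce³⁺ couple has the higher reduction potential and acts as the cathode, so E°_cell = +1.72 − (-1.18) = 2.90 V.
Balancing electrons gives n = 2; the reaction quotient is Q = [Mn²⁺]·[Ce³⁺]^2/[Ce⁴⁺]^2 = 2.26 × 10^7.
E = E° − (RT/nF) ln Q = 2.90 − (8.314×313)/(2×96500) × (16.932) = 2.900 − 0.228 = 2.672 V.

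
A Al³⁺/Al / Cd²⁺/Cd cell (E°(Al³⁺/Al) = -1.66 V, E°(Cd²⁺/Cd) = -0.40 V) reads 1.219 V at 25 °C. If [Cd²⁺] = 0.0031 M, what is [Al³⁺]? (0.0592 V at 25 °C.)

0.021 M

From the Nernst equation, log Q = n(E° − E)/0.0592 = 6(1.26 − 1.219)/0.0592 = 4.155, so Q = 1.43 × 10^4.
With Q = [Al³⁺]^2/[Cd²⁺]^3 and the known concentrations, [Al³⁺]^2 in the numerator gives [Al³⁺] = 0.021 M.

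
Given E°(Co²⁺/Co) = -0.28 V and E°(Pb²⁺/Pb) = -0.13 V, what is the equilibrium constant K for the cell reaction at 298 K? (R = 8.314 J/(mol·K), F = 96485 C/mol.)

E°_cell = -0.13 − (-0.28) = 0.15 V, with n = 2 electrons transferred.
At equilibrium E = 0, so the Nernst equation gives ln K = nFE°/RT = (2)(96485)(0.15)/((8.314)(298)) = 11.68.
K = e^11.68 = 1.2 × 10^5.

1.2 × 10^5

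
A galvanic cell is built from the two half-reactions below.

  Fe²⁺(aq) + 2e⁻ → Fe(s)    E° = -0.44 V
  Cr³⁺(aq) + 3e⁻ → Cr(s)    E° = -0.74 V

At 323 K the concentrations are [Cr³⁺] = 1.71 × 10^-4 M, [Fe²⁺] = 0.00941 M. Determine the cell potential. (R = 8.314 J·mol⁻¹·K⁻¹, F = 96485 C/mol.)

The Fe²⁺/Fe couple has the higher reduction potential and acts as the cathode, so E°_cell = -0.44 − (-0.74) = 0.30 V.
Balancing electrons gives n = 6; the reaction quotient is Q = [Cr³⁺]^2/[Fe²⁺]^3 = 0.0351.
E = E° − (RT/nF) ln Q = 0.30 − (8.314×323)/(6×96485) × (-3.350) = 0.300 + 0.016 = 0.316 V.

0.316 V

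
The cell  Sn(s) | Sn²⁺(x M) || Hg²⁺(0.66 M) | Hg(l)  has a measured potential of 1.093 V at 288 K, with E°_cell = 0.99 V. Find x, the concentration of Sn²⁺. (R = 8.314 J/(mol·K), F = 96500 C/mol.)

From the Nernst equation, ln Q = nF(E° − E)/RT = 2×96500×(0.99 − 1.093)/(8.314×288) = -8.302, so Q = 2.48 × 10^-4.
With Q = [Sn²⁺]/[Hg²⁺] and the known concentrations, [Sn²⁺] in the numerator gives [Sn²⁺] = 1.6 × 10^-4 M.

1.6 × 10^-4 M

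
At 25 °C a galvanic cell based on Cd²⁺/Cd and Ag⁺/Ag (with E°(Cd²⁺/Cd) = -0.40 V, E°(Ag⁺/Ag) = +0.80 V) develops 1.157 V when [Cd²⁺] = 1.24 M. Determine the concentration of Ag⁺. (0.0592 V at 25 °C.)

From the Nernst equation, log Q = n(E° − E)/0.0592 = 2(1.20 − 1.157)/0.0592 = 1.453, so Q = 28.4.
With Q = [Cd²⁺]/[Ag⁺]^2 and the known concentrations, [Ag⁺]^2 in the denominator gives [Ag⁺] = 0.21 M.

0.21 M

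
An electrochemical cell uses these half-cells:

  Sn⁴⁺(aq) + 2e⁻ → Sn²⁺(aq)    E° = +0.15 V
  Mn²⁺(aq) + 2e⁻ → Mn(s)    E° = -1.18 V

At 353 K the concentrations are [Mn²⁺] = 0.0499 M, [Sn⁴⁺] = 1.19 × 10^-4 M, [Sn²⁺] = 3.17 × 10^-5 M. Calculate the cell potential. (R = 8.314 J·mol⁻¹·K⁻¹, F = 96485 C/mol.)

1.40 V

The Sn⁴⁺/Sn²⁺ couple has the higher reduction potential and acts as the cathode, so E°_cell = +0.15 − (-1.18) = 1.33 V.
Balancing electrons gives n = 2; the reaction quotient is Q = [Mn²⁺]·[Sn²⁺]/[Sn⁴⁺] = 0.0133.
E = E° − (RT/nF) ln Q = 1.33 − (8.314×353)/(2×96485) × (-4.321) = 1.330 + 0.066 = 1.396 V.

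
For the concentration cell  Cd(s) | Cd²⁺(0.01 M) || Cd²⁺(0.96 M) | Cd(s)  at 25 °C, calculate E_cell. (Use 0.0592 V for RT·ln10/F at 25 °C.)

Both half-cells are Cd²⁺/Cd, so E°_cell = 0. The concentrated side is the cathode; the cell reaction moves Cd²⁺ from high to low concentration with n = 2.
Q = [Cd²⁺]_dilute/[Cd²⁺]_conc = 0.01/0.96 = 0.0104.
E = 0 − (0.0592/2) log Q = −(0.0592/2)(-1.982) = 0.0587 V.

0.059 V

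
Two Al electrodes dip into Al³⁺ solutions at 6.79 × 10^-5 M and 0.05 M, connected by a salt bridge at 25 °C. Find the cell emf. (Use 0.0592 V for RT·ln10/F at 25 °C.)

Both half-cells are Al³⁺/Al, so E°_cell = 0. The concentrated side is the cathode; the cell reaction moves Al³⁺ from high to low concentration with n = 3.
Q = [Al³⁺]_dilute/[Al³⁺]_conc = 6.79 × 10^-5/0.05 = 0.00136.
E = 0 − (0.0592/3) log Q = −(0.0592/3)(-2.867) = 0.0566 V.

0.057 V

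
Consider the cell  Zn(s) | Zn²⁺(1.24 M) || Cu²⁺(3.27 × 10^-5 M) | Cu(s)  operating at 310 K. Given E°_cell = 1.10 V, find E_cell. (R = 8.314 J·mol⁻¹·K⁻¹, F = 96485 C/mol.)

Balancing electrons gives n = 2; the reaction quotient is Q = [Zn²⁺]/[Cu²⁺] = 3.79 × 10^4.
E = E° − (RT/nF) ln Q = 1.10 − (8.314×310)/(2×96485) × (10.543) = 1.100 − 0.141 = 0.959 V.

0.959 V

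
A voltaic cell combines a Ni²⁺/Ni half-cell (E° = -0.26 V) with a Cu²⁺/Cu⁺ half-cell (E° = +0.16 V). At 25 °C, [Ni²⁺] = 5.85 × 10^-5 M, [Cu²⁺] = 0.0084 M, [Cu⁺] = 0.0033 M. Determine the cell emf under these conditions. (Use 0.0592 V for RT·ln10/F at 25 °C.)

The Cu²⁺/Cu⁺ couple has the higher reduction potential and acts as the cathode, so E°_cell = +0.16 − (-0.26) = 0.42 V.
Balancing electrons gives n = 2; the reaction quotient is Q = [Ni²⁺]·[Cu⁺]^2/[Cu²⁺]^2 = 9.03 × 10^-6.
At 25 °C, E = E° − (0.0592/n) log Q = 0.42 − (0.0592/2)(-5.044) = 0.420 + 0.149 = 0.569 V.

0.569 V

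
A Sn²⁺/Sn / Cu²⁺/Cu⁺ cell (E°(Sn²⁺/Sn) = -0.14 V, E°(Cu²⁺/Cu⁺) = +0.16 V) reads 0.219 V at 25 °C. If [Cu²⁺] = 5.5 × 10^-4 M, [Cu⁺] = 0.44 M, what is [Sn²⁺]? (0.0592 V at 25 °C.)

8.5 × 10^-4 M

From the Nernst equation, log Q = n(E° − E)/0.0592 = 2(0.30 − 0.219)/0.0592 = 2.736, so Q = 545.
With Q = [Sn²⁺]·[Cu⁺]^2/[Cu²⁺]^2 and the known concentrations, [Sn²⁺] in the numerator gives [Sn²⁺] = 8.5 × 10^-4 M.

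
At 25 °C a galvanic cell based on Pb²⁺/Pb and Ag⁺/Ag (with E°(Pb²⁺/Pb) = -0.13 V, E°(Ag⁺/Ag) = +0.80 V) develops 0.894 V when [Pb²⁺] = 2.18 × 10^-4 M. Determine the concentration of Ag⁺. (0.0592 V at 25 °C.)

From the Nernst equation, log Q = n(E° − E)/0.0592 = 2(0.93 − 0.894)/0.0592 = 1.216, so Q = 16.5.
With Q = [Pb²⁺]/[Ag⁺]^2 and the known concentrations, [Ag⁺]^2 in the denominator gives [Ag⁺] = 0.0036 M.

0.0036 M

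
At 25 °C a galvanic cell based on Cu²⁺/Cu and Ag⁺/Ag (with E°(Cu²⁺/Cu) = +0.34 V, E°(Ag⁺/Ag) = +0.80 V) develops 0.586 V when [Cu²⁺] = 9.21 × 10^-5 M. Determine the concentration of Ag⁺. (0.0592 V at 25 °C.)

From the Nernst equation, log Q = n(E° − E)/0.0592 = 2(0.46 − 0.586)/0.0592 = -4.257, so Q = 5.54 × 10^-5.
With Q = [Cu²⁺]/[Ag⁺]^2 and the known concentrations, [Ag⁺]^2 in the denominator gives [Ag⁺] = 1.3 M.

1.3 M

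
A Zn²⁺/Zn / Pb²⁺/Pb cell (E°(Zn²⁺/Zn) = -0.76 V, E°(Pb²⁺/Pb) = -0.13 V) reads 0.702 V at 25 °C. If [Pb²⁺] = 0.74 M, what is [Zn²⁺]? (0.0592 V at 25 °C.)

0.0027 M

From the Nernst equation, log Q = n(E° − E)/0.0592 = 2(0.63 − 0.702)/0.0592 = -2.432, so Q = 0.00369.
With Q = [Zn²⁺]/[Pb²⁺] and the known concentrations, [Zn²⁺] in the numerator gives [Zn²⁺] = 0.0027 M.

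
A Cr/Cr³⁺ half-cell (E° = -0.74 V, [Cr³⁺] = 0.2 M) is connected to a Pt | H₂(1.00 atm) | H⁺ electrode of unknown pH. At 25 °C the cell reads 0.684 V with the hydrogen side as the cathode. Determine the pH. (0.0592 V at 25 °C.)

E°_cell = 0.74 V and n = 6.
log Q = n(E° − E)/0.0592 = 6×(0.74 − 0.684)/0.0592 = 5.676.
With Q = [Cr³⁺]^2·P(H₂)^3 / [H⁺]^6, solving for [H⁺] gives log[H⁺] = -1.179, so pH = 1.18.

pH = 1.18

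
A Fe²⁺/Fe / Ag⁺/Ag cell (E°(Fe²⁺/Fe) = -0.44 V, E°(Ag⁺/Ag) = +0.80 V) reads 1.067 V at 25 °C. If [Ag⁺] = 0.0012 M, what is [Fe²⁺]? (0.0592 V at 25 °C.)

1.0 M

From the Nernst equation, log Q = n(E° − E)/0.0592 = 2(1.24 − 1.067)/0.0592 = 5.845, so Q = 6.99 × 10^5.
With Q = [Fe²⁺]/[Ag⁺]^2 and the known concentrations, [Fe²⁺] in the numerator gives [Fe²⁺] = 1.0 M.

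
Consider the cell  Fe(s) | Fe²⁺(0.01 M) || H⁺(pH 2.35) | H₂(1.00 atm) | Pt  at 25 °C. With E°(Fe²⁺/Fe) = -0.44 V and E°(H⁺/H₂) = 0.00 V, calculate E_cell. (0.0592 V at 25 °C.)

The hydrogen couple is the cathode, so E°_cell = 0.44 V; n = 2.
[H⁺] = 10^(−2.35) = 0.0045 M, and Q = [Fe²⁺]·P(H₂) / [H⁺]^2 = 501.
E = E° − (0.0592/2) log Q = 0.44 − (0.0592/2)(2.700) = 0.360 V.

0.36 V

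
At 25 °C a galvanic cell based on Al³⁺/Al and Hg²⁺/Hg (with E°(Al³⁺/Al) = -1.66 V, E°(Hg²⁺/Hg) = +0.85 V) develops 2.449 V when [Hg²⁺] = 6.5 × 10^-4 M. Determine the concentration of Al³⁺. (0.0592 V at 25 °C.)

From the Nernst equation, log Q = n(E° − E)/0.0592 = 6(2.51 − 2.449)/0.0592 = 6.182, so Q = 1.52 × 10^6.
With Q = [Al³⁺]^2/[Hg²⁺]^3 and the known concentrations, [Al³⁺]^2 in the numerator gives [Al³⁺] = 0.02 M.

0.02 M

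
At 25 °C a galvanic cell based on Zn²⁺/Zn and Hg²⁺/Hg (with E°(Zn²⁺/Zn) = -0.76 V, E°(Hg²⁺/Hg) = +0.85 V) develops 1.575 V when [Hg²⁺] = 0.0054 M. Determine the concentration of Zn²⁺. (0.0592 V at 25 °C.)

0.082 M

From the Nernst equation, log Q = n(E° − E)/0.0592 = 2(1.61 − 1.575)/0.0592 = 1.182, so Q = 15.2.
With Q = [Zn²⁺]/[Hg²⁺] and the known concentrations, [Zn²⁺] in the numerator gives [Zn²⁺] = 0.082 M.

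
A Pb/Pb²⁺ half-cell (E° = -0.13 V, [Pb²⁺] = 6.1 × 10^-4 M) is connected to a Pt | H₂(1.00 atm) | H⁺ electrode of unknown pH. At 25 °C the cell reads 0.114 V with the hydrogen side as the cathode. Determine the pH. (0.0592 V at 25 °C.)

E°_cell = 0.13 V and n = 2.
log Q = n(E° − E)/0.0592 = 2×(0.13 − 0.114)/0.0592 = 0.541.
With Q = [Pb²⁺]·P(H₂) / [H⁺]^2, solving for [H⁺] gives log[H⁺] = -1.878, so pH = 1.88.

pH = 1.88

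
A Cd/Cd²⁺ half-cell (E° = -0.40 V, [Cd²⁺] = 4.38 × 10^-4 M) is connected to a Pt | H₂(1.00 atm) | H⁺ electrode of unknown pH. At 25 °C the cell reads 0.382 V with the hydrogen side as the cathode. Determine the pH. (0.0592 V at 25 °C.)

E°_cell = 0.40 V and n = 2.
log Q = n(E° − E)/0.0592 = 2×(0.40 − 0.382)/0.0592 = 0.608.
With Q = [Cd²⁺]·P(H₂) / [H⁺]^2, solving for [H⁺] gives log[H⁺] = -1.983, so pH = 1.98.

pH = 1.98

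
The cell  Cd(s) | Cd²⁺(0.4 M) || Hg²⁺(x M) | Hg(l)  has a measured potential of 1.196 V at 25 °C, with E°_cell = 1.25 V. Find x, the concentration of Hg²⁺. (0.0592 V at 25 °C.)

From the Nernst equation, log Q = n(E° − E)/0.0592 = 2(1.25 − 1.196)/0.0592 = 1.824, so Q = 66.7.
With Q = [Cd²⁺]/[Hg²⁺] and the known concentrations, [Hg²⁺] in the denominator gives [Hg²⁺] = 0.006 M.

0.006 M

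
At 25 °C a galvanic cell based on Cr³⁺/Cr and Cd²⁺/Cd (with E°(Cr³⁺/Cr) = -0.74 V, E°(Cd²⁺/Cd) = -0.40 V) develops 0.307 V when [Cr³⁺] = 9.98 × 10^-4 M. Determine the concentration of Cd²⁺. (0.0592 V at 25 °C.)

From the Nernst equation, log Q = n(E° − E)/0.0592 = 6(0.34 − 0.307)/0.0592 = 3.345, so Q = 2210.
With Q = [Cr³⁺]^2/[Cd²⁺]^3 and the known concentrations, [Cd²⁺]^3 in the denominator gives [Cd²⁺] = 7.7 × 10^-4 M.

7.7 × 10^-4 M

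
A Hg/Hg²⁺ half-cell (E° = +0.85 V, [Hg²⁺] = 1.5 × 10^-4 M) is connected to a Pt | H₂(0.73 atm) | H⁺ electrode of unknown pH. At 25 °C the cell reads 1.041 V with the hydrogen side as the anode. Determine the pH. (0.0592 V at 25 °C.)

E°_cell = 0.85 V and n = 2.
log Q = n(E° − E)/0.0592 = 2×(0.85 − 1.041)/0.0592 = -6.453.
With Q = [H⁺]^2 / ([Hg²⁺]·P(H₂)), solving for [H⁺] gives log[H⁺] = -5.207, so pH = 5.21.

pH = 5.21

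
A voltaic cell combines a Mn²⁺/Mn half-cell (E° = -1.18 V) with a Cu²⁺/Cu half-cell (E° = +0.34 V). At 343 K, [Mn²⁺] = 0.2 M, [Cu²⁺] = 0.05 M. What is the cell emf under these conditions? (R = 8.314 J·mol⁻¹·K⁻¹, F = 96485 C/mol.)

The Cu²⁺/Cu couple has the higher reduction potential and acts as the cathode, so E°_cell = +0.34 − (-1.18) = 1.52 V.
Balancing electrons gives n = 2; the reaction quotient is Q = [Mn²⁺]/[Cu²⁺] = 4.00.
E = E° − (RT/nF) ln Q = 1.52 − (8.314×343)/(2×96485) × (1.386) = 1.520 − 0.020 = 1.500 V.

1.50 V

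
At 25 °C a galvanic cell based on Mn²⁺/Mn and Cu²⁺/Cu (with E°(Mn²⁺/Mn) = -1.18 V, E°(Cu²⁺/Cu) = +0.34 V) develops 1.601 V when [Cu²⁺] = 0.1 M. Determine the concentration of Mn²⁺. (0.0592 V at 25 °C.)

From the Nernst equation, log Q = n(E° − E)/0.0592 = 2(1.52 − 1.601)/0.0592 = -2.736, so Q = 0.00183.
With Q = [Mn²⁺]/[Cu²⁺] and the known concentrations, [Mn²⁺] in the numerator gives [Mn²⁺] = 1.8 × 10^-4 M.

1.8 × 10^-4 M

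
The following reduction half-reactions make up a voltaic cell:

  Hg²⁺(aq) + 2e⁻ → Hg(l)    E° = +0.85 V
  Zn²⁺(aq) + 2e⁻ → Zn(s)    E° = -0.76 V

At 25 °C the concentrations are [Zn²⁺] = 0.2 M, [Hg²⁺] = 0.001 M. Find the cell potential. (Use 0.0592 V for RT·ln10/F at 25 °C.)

1.54 V

The Hg²⁺/Hg couple has the higher reduction potential and acts as the cathode, so E°_cell = +0.85 − (-0.76) = 1.61 V.
Balancing electrons gives n = 2; the reaction quotient is Q = [Zn²⁺]/[Hg²⁺] = 200.
At 25 °C, E = E° − (0.0592/n) log Q = 1.61 − (0.0592/2)(2.301) = 1.610 − 0.068 = 1.542 V.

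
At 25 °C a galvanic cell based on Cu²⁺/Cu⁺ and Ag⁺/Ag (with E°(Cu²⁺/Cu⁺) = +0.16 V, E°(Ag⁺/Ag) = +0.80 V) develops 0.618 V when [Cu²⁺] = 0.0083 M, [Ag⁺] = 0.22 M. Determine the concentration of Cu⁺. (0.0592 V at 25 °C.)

0.016 M

From the Nernst equation, log Q = n(E° − E)/0.0592 = 1(0.64 − 0.618)/0.0592 = 0.372, so Q = 2.35.
With Q = [Cu²⁺]/([Cu⁺]·[Ag⁺]) and the known concentrations, [Cu⁺] in the denominator gives [Cu⁺] = 0.016 M.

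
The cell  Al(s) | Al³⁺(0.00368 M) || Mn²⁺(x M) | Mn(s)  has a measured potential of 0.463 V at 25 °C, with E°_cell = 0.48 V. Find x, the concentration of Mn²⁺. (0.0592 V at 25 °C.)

From the Nernst equation, log Q = n(E° − E)/0.0592 = 6(0.48 − 0.463)/0.0592 = 1.723, so Q = 52.8.
With Q = [Al³⁺]^2/[Mn²⁺]^3 and the known concentrations, [Mn²⁺]^3 in the denominator gives [Mn²⁺] = 0.0064 M.

0.0064 M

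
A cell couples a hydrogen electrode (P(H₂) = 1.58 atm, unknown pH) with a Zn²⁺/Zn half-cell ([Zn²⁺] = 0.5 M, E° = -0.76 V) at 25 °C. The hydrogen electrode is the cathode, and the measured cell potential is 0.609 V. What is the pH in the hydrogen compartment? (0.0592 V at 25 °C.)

pH = 2.60

E°_cell = 0.76 V and n = 2.
log Q = n(E° − E)/0.0592 = 2×(0.76 − 0.609)/0.0592 = 5.101.
With Q = [Zn²⁺]·P(H₂) / [H⁺]^2, solving for [H⁺] gives log[H⁺] = -2.602, so pH = 2.60.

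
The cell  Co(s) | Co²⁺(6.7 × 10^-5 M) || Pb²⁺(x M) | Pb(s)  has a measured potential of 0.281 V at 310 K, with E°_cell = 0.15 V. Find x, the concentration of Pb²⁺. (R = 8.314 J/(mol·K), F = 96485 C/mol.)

1.2 M

From the Nernst equation, ln Q = nF(E° − E)/RT = 2×96485×(0.15 − 0.281)/(8.314×310) = -9.808, so Q = 5.5 × 10^-5.
With Q = [Co²⁺]/[Pb²⁺] and the known concentrations, [Pb²⁺] in the denominator gives [Pb²⁺] = 1.2 M.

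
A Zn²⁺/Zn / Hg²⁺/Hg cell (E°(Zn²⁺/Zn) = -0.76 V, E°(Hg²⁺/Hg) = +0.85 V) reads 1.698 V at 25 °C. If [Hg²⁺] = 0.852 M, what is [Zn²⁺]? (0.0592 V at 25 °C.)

9.1 × 10^-4 M

From the Nernst equation, log Q = n(E° − E)/0.0592 = 2(1.61 − 1.698)/0.0592 = -2.973, so Q = 0.00106.
With Q = [Zn²⁺]/[Hg²⁺] and the known concentrations, [Zn²⁺] in the numerator gives [Zn²⁺] = 9.1 × 10^-4 M.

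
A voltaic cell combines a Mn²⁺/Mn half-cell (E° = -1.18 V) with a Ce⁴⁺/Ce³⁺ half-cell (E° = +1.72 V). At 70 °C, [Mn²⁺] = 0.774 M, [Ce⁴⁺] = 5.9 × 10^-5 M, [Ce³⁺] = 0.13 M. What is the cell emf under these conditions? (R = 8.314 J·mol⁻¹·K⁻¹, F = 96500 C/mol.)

The Ce⁴⁺/Ce³⁺ couple has the higher reduction potential and acts as the cathode, so E°_cell = +1.72 − (-1.18) = 2.90 V.
Balancing electrons gives n = 2; the reaction quotient is Q = [Mn²⁺]·[Ce³⁺]^2/[Ce⁴⁺]^2 = 3.76 × 10^6.
E = E° − (RT/nF) ln Q = 2.90 − (8.314×343)/(2×96500) × (15.139) = 2.900 − 0.224 = 2.676 V.

2.68 V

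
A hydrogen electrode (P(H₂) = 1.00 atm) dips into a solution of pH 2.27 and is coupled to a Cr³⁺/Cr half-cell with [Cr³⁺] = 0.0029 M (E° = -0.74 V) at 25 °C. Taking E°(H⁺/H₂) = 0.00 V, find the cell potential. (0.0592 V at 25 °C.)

0.66 V

The hydrogen couple is the cathode, so E°_cell = 0.74 V; n = 6.
[H⁺] = 10^(−2.27) = 0.0054 M, and Q = [Cr³⁺]^2·P(H₂)^3 / [H⁺]^6 = 3.51 × 10^8.
E = E° − (0.0592/6) log Q = 0.74 − (0.0592/6)(8.545) = 0.656 V.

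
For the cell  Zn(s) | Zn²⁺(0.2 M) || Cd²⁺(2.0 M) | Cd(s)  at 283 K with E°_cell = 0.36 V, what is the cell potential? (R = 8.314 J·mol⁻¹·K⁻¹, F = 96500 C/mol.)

0.388 V

Balancing electrons gives n = 2; the reaction quotient is Q = [Zn²⁺]/[Cd²⁺] = 0.100.
E = E° − (RT/nF) ln Q = 0.36 − (8.314×283)/(2×96500) × (-2.303) = 0.360 + 0.028 = 0.388 V.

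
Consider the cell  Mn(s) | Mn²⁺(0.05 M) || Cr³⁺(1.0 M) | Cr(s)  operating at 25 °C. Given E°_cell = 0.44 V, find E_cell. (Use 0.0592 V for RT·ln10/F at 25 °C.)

0.479 V

Balancing electrons gives n = 6; the reaction quotient is Q = [Mn²⁺]^3/[Cr³⁺]^2 = 1.25 × 10^-4.
At 25 °C, E = E° − (0.0592/n) log Q = 0.44 − (0.0592/6)(-3.903) = 0.440 + 0.039 = 0.479 V.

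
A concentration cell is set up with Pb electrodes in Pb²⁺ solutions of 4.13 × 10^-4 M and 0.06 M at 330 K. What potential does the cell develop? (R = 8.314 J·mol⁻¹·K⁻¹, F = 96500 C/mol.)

0.071 V

Both half-cells are Pb²⁺/Pb, so E°_cell = 0. The concentrated side is the cathode; the cell reaction moves Pb²⁺ from high to low concentration with n = 2.
Q = [Pb²⁺]_dilute/[Pb²⁺]_conc = 4.13 × 10^-4/0.06 = 0.00688.
E = 0 − (RT/nF) ln Q = −((8.314×330)/(2×96500))(-4.979) = 0.0708 V.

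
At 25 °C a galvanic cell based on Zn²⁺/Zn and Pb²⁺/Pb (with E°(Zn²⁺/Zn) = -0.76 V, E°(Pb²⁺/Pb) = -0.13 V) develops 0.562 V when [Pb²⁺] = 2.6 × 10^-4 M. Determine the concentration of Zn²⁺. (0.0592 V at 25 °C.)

0.052 M

From the Nernst equation, log Q = n(E° − E)/0.0592 = 2(0.63 − 0.562)/0.0592 = 2.297, so Q = 198.
With Q = [Zn²⁺]/[Pb²⁺] and the known concentrations, [Zn²⁺] in the numerator gives [Zn²⁺] = 0.052 M.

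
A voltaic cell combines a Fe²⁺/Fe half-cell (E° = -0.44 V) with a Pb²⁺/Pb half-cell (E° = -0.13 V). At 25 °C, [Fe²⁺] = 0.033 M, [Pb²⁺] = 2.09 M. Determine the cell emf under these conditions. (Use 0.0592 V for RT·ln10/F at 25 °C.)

The Pb²⁺/Pb couple has the higher reduction potential and acts as the cathode, so E°_cell = -0.13 − (-0.44) = 0.31 V.
Balancing electrons gives n = 2; the reaction quotient is Q = [Fe²⁺]/[Pb²⁺] = 0.0158.
At 25 °C, E = E° − (0.0592/n) log Q = 0.31 − (0.0592/2)(-1.802) = 0.310 + 0.053 = 0.363 V.

0.363 V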